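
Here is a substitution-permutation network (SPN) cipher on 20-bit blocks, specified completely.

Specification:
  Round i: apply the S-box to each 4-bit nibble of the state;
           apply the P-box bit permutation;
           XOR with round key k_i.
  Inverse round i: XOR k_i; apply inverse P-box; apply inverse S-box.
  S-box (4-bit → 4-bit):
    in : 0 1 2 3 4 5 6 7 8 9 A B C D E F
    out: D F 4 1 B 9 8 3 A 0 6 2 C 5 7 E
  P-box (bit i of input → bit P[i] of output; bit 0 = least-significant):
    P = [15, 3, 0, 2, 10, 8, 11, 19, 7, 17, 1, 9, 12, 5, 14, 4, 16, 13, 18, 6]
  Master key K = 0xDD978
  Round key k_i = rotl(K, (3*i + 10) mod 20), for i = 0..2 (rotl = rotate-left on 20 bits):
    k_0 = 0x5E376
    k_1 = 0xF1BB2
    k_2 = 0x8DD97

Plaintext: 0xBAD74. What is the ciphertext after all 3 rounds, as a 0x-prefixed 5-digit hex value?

0xD622E

s_0 = plaintext = 0xBAD74
s_1 = Round(s_0, k_0) = 0x506D8
s_2 = Round(s_1, k_1) = 0xE45EE
s_3 = Round(s_2, k_2) = 0xD622E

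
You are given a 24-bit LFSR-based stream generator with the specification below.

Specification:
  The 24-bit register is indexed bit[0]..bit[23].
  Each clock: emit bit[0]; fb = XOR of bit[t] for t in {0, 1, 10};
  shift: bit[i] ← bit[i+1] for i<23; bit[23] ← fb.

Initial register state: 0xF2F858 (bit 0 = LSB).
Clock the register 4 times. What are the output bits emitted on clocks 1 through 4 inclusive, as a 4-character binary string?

reg_0 = 0xF2F858
clock 1: out=0, reg = 0x797C2C
clock 2: out=0, reg = 0xBCBE16
clock 3: out=0, reg = 0x5E5F0B
clock 4: out=1, reg = 0xAF2F85

0001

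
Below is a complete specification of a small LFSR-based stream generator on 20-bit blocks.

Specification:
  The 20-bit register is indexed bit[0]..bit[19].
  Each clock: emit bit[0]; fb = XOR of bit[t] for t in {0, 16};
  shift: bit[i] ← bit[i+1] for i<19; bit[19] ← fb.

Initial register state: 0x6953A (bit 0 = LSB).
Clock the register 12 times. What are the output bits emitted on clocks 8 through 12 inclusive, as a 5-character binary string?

01010

reg_0 = 0x6953A
clock 1: out=0, reg = 0x34A9D
clock 2: out=1, reg = 0x1A54E
clock 3: out=0, reg = 0x8D2A7
clock 4: out=1, reg = 0xC6953
clock 5: out=1, reg = 0xE34A9
clock 6: out=1, reg = 0xF1A54
clock 7: out=0, reg = 0xF8D2A
clock 8: out=0, reg = 0xFC695
clock 9: out=1, reg = 0x7E34A
clock 10: out=0, reg = 0xBF1A5
clock 11: out=1, reg = 0x5F8D2
clock 12: out=0, reg = 0xAFC69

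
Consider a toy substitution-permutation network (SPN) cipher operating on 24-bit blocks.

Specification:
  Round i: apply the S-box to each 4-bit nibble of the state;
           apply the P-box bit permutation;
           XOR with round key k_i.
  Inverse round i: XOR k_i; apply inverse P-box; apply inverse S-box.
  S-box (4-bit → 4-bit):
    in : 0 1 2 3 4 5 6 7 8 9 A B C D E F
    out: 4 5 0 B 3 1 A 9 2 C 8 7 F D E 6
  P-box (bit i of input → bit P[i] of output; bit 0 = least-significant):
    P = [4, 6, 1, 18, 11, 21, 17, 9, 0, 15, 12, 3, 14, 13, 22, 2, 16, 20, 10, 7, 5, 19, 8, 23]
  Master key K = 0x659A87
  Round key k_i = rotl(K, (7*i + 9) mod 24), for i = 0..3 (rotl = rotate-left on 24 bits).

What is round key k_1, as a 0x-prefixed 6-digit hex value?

0x87659A

K = 0x659A87
k_0 = rotl(K, (7*0+9) mod 24) = rotl(K, 9) = 0x350ECB
k_1 = rotl(K, (7*1+9) mod 24) = rotl(K, 16) = 0x87659A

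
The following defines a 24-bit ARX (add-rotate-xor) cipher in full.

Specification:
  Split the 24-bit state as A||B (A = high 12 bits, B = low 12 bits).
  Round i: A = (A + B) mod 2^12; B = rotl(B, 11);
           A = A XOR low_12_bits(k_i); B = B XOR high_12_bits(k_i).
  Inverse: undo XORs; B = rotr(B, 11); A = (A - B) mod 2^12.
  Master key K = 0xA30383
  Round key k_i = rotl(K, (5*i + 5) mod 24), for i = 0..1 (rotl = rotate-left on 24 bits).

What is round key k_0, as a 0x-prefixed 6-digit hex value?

0x607074

K = 0xA30383
k_0 = rotl(K, (5*0+5) mod 24) = rotl(K, 5) = 0x607074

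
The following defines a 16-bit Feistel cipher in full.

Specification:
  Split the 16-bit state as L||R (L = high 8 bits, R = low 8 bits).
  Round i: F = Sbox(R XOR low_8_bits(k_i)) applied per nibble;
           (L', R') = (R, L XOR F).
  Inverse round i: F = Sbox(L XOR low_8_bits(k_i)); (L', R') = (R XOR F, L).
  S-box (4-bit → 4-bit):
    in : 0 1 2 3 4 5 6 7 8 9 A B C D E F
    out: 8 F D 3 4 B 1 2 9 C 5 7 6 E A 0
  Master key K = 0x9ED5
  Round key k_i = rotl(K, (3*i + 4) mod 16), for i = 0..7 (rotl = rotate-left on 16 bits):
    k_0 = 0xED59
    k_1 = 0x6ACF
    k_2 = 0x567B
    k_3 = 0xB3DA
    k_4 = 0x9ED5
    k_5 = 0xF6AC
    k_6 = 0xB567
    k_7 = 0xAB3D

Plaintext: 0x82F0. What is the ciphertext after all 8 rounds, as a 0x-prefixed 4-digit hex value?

0xC539

s_0 = plaintext = 0x82F0
s_1 = Round(s_0, k_0) = 0xF0DE
s_2 = Round(s_1, k_1) = 0xDE0F
s_3 = Round(s_2, k_2) = 0x0FFA
s_4 = Round(s_3, k_3) = 0xFAD7
s_5 = Round(s_4, k_4) = 0xD777
s_6 = Round(s_5, k_5) = 0x7730
s_7 = Round(s_6, k_6) = 0x30C5
s_8 = Round(s_7, k_7) = 0xC539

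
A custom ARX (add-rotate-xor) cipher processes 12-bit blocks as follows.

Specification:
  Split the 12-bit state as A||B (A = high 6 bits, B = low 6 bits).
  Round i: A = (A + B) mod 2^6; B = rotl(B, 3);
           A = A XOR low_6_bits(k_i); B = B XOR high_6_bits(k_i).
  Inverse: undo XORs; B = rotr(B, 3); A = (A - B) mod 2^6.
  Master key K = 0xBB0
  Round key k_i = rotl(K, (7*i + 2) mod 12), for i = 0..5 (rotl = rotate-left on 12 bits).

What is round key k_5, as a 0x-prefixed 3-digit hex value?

0x761

K = 0xBB0
k_0 = rotl(K, (7*0+2) mod 12) = rotl(K, 2) = 0xEC2
k_1 = rotl(K, (7*1+2) mod 12) = rotl(K, 9) = 0x176
k_2 = rotl(K, (7*2+2) mod 12) = rotl(K, 4) = 0xB0B
k_3 = rotl(K, (7*3+2) mod 12) = rotl(K, 11) = 0x5D8
k_4 = rotl(K, (7*4+2) mod 12) = rotl(K, 6) = 0xC2E
k_5 = rotl(K, (7*5+2) mod 12) = rotl(K, 1) = 0x761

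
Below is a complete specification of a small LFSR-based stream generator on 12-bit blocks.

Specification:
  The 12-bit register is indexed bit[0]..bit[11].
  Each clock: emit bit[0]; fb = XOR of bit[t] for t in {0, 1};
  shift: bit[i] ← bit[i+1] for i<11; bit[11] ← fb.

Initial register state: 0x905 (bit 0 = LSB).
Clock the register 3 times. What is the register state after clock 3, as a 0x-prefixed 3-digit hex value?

0xF20

reg_0 = 0x905
clock 1: out=1, reg = 0xC82
clock 2: out=0, reg = 0xE41
clock 3: out=1, reg = 0xF20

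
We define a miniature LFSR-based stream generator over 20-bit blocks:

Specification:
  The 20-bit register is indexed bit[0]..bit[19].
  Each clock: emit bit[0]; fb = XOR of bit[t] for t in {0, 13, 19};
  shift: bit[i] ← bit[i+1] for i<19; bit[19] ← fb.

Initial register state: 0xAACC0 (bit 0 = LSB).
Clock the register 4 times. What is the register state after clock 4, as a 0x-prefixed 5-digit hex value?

0xCAACC

reg_0 = 0xAACC0
clock 1: out=0, reg = 0x55660
clock 2: out=0, reg = 0x2AB30
clock 3: out=0, reg = 0x95598
clock 4: out=0, reg = 0xCAACC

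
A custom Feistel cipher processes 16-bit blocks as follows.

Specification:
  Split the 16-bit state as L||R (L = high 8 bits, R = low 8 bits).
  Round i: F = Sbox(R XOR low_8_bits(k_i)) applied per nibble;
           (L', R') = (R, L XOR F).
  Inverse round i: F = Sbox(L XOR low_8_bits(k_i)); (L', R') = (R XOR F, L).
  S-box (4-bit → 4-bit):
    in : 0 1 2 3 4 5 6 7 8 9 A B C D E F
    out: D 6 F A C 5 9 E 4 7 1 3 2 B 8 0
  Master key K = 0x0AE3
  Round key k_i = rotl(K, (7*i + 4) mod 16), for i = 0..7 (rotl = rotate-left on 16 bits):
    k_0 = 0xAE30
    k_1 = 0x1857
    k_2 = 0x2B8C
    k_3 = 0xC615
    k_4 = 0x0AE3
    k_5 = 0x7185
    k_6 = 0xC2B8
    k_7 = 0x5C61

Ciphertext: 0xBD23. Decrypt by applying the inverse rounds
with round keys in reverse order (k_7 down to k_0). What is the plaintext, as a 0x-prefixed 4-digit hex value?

0x7A4C

s_0 = ciphertext = 0xBD23
s_1 = InvRound(s_0, k_7) = 0x91BD
s_2 = InvRound(s_1, k_6) = 0x4A91
s_3 = InvRound(s_2, k_5) = 0xB14A
s_4 = InvRound(s_3, k_4) = 0x15B1
s_5 = InvRound(s_4, k_3) = 0x6C15
s_6 = InvRound(s_5, k_2) = 0x986C
s_7 = InvRound(s_6, k_1) = 0x4C98
s_8 = InvRound(s_7, k_0) = 0x7A4C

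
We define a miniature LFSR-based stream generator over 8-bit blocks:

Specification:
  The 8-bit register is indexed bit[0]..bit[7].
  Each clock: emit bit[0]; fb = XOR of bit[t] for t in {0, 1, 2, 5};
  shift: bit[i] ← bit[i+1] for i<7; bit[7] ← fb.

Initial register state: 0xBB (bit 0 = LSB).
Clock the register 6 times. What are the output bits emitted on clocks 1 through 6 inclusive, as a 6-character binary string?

110111

reg_0 = 0xBB
clock 1: out=1, reg = 0xDD
clock 2: out=1, reg = 0x6E
clock 3: out=0, reg = 0xB7
clock 4: out=1, reg = 0x5B
clock 5: out=1, reg = 0x2D
clock 6: out=1, reg = 0x96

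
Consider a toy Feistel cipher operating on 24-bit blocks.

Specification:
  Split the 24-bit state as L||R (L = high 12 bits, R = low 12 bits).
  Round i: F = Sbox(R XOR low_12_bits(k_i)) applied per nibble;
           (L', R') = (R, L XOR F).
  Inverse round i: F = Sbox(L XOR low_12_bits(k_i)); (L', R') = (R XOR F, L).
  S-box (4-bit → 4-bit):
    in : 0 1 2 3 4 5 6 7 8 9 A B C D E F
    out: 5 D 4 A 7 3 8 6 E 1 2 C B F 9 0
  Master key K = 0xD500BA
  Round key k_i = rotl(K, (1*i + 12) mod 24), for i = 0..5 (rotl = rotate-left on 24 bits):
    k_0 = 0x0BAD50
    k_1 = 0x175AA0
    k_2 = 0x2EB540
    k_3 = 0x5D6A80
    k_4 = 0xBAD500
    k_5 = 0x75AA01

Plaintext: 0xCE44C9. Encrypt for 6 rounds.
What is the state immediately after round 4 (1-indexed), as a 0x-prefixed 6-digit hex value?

0xB37F3C

s_0 = plaintext = 0xCE44C9
s_1 = Round(s_0, k_0) = 0x4C9DF5
s_2 = Round(s_1, k_1) = 0xDF52FA
s_3 = Round(s_2, k_2) = 0x2FAB37
s_4 = Round(s_3, k_3) = 0xB37F3C
s_5 = Round(s_4, k_4) = 0xF3C99C
s_6 = Round(s_5, k_5) = 0x99C523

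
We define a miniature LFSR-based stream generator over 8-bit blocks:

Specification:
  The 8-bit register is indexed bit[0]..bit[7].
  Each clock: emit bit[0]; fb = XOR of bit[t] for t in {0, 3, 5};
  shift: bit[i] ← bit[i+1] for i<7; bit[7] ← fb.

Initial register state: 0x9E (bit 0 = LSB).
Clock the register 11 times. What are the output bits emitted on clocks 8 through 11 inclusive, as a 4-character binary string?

1100

reg_0 = 0x9E
clock 1: out=0, reg = 0xCF
clock 2: out=1, reg = 0x67
clock 3: out=1, reg = 0x33
clock 4: out=1, reg = 0x19
clock 5: out=1, reg = 0x0C
clock 6: out=0, reg = 0x86
clock 7: out=0, reg = 0x43
clock 8: out=1, reg = 0xA1
clock 9: out=1, reg = 0x50
clock 10: out=0, reg = 0x28
clock 11: out=0, reg = 0x14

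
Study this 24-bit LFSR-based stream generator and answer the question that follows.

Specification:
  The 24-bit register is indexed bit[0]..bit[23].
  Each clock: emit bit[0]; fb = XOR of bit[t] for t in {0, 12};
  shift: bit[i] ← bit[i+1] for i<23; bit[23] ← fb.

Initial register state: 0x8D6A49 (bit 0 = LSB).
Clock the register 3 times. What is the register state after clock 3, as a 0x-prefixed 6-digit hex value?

reg_0 = 0x8D6A49
clock 1: out=1, reg = 0xC6B524
clock 2: out=0, reg = 0xE35A92
clock 3: out=0, reg = 0xF1AD49

0xF1AD49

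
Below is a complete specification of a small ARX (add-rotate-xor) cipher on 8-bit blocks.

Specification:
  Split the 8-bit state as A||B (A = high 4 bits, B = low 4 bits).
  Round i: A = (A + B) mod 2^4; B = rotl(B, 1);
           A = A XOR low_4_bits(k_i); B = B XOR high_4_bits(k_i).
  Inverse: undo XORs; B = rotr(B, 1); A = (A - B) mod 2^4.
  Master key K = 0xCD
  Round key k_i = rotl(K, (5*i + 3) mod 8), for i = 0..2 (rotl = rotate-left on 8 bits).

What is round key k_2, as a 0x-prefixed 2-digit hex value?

0xB9

K = 0xCD
k_0 = rotl(K, (5*0+3) mod 8) = rotl(K, 3) = 0x6E
k_1 = rotl(K, (5*1+3) mod 8) = rotl(K, 0) = 0xCD
k_2 = rotl(K, (5*2+3) mod 8) = rotl(K, 5) = 0xB9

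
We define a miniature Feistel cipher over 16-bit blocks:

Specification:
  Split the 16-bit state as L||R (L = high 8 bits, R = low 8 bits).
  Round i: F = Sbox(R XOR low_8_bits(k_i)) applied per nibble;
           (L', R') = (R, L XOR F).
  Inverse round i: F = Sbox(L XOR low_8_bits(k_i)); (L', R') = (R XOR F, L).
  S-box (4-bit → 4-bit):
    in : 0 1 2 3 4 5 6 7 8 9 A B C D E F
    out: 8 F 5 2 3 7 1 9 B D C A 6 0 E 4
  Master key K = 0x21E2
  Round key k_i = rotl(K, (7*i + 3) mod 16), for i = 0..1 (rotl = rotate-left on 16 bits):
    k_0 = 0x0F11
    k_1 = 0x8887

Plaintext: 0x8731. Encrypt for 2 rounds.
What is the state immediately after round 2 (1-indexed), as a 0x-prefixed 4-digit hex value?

0xDF4A

s_0 = plaintext = 0x8731
s_1 = Round(s_0, k_0) = 0x31DF
s_2 = Round(s_1, k_1) = 0xDF4A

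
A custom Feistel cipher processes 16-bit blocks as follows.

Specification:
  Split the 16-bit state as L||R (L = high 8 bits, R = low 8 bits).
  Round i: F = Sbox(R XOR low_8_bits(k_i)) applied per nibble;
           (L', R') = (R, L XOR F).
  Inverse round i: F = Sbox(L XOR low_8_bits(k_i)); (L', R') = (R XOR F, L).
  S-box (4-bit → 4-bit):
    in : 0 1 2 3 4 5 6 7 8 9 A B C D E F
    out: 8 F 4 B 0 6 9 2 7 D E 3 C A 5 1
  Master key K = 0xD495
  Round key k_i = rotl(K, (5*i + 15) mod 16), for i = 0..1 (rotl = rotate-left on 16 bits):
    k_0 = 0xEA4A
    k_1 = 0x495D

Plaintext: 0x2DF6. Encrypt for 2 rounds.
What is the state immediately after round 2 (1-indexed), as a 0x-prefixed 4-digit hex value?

s_0 = plaintext = 0x2DF6
s_1 = Round(s_0, k_0) = 0xF611
s_2 = Round(s_1, k_1) = 0x11FA

0x11FA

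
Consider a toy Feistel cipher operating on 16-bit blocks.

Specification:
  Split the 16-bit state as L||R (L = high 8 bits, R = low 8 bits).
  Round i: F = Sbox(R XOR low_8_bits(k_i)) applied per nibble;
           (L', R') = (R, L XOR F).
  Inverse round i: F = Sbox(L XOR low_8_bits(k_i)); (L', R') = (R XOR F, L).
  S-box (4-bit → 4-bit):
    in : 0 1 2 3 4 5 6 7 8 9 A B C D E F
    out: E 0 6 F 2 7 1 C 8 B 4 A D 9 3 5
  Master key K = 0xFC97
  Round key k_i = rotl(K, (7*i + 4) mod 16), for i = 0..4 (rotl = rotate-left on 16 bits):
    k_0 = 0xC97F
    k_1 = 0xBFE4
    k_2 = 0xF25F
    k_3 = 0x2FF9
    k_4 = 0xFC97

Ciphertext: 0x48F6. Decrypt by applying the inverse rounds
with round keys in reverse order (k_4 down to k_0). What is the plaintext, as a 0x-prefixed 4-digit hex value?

0x5624

s_0 = ciphertext = 0x48F6
s_1 = InvRound(s_0, k_4) = 0x6348
s_2 = InvRound(s_1, k_3) = 0xFC63
s_3 = InvRound(s_2, k_2) = 0x2CFC
s_4 = InvRound(s_3, k_1) = 0x242C
s_5 = InvRound(s_4, k_0) = 0x5624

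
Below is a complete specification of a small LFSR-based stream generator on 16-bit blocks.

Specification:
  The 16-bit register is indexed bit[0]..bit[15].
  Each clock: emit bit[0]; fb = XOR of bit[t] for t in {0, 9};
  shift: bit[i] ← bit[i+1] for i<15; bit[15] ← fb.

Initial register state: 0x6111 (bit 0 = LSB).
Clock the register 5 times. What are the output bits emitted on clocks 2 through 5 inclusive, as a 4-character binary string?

0001

reg_0 = 0x6111
clock 1: out=1, reg = 0xB088
clock 2: out=0, reg = 0x5844
clock 3: out=0, reg = 0x2C22
clock 4: out=0, reg = 0x1611
clock 5: out=1, reg = 0x0B08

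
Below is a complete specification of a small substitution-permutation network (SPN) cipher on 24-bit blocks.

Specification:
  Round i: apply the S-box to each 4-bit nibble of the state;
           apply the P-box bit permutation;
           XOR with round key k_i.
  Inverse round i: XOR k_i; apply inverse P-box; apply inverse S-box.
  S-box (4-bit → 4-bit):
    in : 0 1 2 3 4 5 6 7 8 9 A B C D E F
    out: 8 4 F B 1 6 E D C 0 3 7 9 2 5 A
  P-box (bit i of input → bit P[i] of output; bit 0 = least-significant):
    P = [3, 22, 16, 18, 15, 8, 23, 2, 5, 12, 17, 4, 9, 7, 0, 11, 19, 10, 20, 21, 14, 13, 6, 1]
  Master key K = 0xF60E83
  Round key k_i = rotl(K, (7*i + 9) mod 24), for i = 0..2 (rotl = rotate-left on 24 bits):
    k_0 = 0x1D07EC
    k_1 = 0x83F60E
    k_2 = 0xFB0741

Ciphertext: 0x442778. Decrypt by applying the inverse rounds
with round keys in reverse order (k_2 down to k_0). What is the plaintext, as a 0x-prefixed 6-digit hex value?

0x82ED6C

s_0 = ciphertext = 0x442778
s_1 = InvRound(s_0, k_2) = 0xD71717
s_2 = InvRound(s_1, k_1) = 0xA110A3
s_3 = InvRound(s_2, k_0) = 0x82ED6C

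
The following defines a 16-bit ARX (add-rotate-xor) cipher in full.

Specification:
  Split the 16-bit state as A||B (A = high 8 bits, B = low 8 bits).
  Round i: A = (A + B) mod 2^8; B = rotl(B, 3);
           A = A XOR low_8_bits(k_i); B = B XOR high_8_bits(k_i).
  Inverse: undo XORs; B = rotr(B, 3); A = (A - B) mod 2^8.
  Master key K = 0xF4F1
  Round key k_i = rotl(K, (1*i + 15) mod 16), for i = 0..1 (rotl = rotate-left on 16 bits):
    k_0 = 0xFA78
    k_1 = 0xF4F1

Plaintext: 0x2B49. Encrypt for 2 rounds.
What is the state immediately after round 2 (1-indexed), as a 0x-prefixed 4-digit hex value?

s_0 = plaintext = 0x2B49
s_1 = Round(s_0, k_0) = 0x0CB0
s_2 = Round(s_1, k_1) = 0x4D71

0x4D71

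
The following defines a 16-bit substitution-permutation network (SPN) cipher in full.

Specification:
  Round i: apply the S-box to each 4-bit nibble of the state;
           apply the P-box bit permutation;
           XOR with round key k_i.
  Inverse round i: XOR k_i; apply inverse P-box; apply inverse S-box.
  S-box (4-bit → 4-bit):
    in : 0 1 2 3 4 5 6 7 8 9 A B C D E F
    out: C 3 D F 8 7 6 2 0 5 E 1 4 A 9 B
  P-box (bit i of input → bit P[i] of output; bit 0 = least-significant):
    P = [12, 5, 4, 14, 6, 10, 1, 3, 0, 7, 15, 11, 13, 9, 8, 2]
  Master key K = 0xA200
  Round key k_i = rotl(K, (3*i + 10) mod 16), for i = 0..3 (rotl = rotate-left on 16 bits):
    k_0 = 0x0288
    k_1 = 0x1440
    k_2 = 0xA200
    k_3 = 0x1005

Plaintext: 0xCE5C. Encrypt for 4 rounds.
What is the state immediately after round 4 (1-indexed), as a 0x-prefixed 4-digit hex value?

0x9BEE

s_0 = plaintext = 0xCE5C
s_1 = Round(s_0, k_0) = 0x0FDB
s_2 = Round(s_1, k_1) = 0x09CD
s_3 = Round(s_2, k_2) = 0x6327
s_4 = Round(s_3, k_3) = 0x9BEE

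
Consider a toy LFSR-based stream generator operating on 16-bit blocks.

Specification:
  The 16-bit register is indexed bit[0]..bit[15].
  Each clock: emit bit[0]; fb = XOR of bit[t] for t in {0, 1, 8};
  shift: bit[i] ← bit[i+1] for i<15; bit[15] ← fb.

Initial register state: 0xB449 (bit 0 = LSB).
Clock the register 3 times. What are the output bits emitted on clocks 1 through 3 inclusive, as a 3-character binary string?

reg_0 = 0xB449
clock 1: out=1, reg = 0xDA24
clock 2: out=0, reg = 0x6D12
clock 3: out=0, reg = 0x3689

100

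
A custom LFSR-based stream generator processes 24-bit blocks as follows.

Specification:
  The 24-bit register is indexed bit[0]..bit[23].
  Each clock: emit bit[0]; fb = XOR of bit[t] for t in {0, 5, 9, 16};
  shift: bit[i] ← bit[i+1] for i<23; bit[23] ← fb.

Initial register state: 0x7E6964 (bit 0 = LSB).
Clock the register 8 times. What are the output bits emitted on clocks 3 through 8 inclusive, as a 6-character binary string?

100110

reg_0 = 0x7E6964
clock 1: out=0, reg = 0xBF34B2
clock 2: out=0, reg = 0x5F9A59
clock 3: out=1, reg = 0xAFCD2C
clock 4: out=0, reg = 0x57E696
clock 5: out=0, reg = 0x2BF34B
clock 6: out=1, reg = 0x95F9A5
clock 7: out=1, reg = 0xCAFCD2
clock 8: out=0, reg = 0x657E69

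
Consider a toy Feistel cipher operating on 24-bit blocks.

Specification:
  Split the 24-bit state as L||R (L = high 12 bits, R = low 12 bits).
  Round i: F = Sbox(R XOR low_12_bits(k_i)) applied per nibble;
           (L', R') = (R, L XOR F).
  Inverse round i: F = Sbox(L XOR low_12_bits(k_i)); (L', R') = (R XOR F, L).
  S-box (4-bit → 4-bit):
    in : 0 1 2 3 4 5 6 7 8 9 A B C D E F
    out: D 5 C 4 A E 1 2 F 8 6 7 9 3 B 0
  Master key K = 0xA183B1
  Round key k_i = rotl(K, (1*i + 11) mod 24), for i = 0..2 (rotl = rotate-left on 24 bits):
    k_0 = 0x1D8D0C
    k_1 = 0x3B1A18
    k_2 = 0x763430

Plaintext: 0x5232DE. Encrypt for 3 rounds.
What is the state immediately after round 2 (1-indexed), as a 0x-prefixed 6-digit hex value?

s_0 = plaintext = 0x5232DE
s_1 = Round(s_0, k_0) = 0x2DE51F
s_2 = Round(s_1, k_1) = 0x51F20C
s_3 = Round(s_2, k_2) = 0x20C456

0x51F20C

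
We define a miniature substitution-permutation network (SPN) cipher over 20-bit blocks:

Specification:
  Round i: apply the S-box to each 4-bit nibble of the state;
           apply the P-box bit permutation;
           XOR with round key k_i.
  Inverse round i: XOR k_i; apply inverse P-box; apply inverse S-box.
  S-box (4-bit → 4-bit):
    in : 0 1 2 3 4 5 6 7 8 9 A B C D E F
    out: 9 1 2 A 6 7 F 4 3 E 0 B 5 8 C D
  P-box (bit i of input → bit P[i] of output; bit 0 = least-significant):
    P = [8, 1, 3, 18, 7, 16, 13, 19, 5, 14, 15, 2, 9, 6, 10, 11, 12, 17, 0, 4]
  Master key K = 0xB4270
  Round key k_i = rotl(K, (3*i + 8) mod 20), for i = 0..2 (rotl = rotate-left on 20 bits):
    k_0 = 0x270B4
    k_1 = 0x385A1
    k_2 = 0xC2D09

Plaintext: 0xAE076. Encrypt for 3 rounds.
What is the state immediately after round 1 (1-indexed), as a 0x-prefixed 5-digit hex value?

0x65D9A

s_0 = plaintext = 0xAE076
s_1 = Round(s_0, k_0) = 0x65D9A
s_2 = Round(s_1, k_1) = 0x8B3F4
s_3 = Round(s_2, k_2) = 0x657C7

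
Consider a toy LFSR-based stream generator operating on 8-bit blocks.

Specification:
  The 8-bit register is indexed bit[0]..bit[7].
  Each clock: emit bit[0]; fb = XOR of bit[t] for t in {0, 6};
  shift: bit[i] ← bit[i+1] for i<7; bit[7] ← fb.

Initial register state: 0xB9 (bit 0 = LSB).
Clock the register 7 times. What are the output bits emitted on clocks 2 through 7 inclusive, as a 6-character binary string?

001110

reg_0 = 0xB9
clock 1: out=1, reg = 0xDC
clock 2: out=0, reg = 0xEE
clock 3: out=0, reg = 0xF7
clock 4: out=1, reg = 0x7B
clock 5: out=1, reg = 0x3D
clock 6: out=1, reg = 0x9E
clock 7: out=0, reg = 0x4F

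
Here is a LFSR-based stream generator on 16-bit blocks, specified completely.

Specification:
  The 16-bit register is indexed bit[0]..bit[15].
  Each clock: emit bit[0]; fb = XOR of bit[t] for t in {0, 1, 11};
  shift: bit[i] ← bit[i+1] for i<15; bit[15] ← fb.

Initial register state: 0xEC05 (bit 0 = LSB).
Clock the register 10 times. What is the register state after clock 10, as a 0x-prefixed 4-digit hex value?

0x56BB

reg_0 = 0xEC05
clock 1: out=1, reg = 0x7602
clock 2: out=0, reg = 0xBB01
clock 3: out=1, reg = 0x5D80
clock 4: out=0, reg = 0xAEC0
clock 5: out=0, reg = 0xD760
clock 6: out=0, reg = 0x6BB0
clock 7: out=0, reg = 0xB5D8
clock 8: out=0, reg = 0x5AEC
clock 9: out=0, reg = 0xAD76
clock 10: out=0, reg = 0x56BB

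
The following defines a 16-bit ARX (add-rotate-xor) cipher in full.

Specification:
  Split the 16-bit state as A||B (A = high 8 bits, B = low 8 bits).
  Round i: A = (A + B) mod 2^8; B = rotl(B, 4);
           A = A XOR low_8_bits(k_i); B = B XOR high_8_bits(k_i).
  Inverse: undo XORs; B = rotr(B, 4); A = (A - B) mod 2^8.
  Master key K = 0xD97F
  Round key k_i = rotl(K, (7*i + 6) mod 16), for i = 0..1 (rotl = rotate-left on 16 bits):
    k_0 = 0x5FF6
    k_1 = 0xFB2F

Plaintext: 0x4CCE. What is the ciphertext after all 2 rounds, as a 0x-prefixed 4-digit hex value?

s_0 = plaintext = 0x4CCE
s_1 = Round(s_0, k_0) = 0xECB3
s_2 = Round(s_1, k_1) = 0xB0C0

0xB0C0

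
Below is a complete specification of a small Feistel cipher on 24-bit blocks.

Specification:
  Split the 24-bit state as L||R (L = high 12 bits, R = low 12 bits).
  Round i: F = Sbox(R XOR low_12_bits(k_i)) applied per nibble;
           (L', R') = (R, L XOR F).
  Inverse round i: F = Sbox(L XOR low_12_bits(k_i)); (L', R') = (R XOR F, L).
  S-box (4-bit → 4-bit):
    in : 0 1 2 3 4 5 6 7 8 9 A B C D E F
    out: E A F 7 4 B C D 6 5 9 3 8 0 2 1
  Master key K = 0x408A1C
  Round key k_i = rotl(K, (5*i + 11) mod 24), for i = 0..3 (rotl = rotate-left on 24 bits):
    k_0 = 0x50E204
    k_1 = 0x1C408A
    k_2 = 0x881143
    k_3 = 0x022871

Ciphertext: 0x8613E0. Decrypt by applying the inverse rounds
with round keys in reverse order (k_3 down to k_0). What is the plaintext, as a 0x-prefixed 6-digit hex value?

0xA143AD

s_0 = ciphertext = 0x8613E0
s_1 = InvRound(s_0, k_3) = 0xD4E861
s_2 = InvRound(s_1, k_2) = 0x081D4E
s_3 = InvRound(s_2, k_1) = 0x3AD081
s_4 = InvRound(s_3, k_0) = 0xA143AD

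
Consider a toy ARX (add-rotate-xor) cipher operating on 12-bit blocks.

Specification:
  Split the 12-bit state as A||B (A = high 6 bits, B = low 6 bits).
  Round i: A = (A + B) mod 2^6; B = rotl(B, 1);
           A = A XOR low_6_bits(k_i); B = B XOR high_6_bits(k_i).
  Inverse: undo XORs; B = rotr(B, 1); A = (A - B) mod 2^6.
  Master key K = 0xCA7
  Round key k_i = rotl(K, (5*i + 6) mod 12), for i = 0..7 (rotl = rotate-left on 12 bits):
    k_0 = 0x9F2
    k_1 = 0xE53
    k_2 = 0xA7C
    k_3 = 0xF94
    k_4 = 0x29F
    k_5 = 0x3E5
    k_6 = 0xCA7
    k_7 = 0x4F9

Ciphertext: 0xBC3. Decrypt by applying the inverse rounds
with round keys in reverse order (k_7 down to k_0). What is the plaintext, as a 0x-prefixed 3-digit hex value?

0x2DD

s_0 = ciphertext = 0xBC3
s_1 = InvRound(s_0, k_7) = 0x388
s_2 = InvRound(s_1, k_6) = 0x31D
s_3 = InvRound(s_2, k_5) = 0x809
s_4 = InvRound(s_3, k_4) = 0x7A1
s_5 = InvRound(s_4, k_3) = 0x6EF
s_6 = InvRound(s_5, k_2) = 0x903
s_7 = InvRound(s_6, k_1) = 0x69D
s_8 = InvRound(s_7, k_0) = 0x2DD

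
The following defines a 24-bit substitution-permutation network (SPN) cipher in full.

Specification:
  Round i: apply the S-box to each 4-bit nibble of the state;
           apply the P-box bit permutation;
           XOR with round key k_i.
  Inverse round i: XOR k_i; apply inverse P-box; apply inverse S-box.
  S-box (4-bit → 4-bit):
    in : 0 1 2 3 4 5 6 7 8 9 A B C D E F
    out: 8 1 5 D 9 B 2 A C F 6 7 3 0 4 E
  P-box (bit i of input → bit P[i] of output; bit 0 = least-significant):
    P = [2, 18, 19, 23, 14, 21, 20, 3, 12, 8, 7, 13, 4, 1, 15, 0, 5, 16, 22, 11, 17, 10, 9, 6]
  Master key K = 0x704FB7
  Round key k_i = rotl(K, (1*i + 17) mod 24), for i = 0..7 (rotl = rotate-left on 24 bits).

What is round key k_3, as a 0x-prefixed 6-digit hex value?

0x7704FB

K = 0x704FB7
k_0 = rotl(K, (1*0+17) mod 24) = rotl(K, 17) = 0x6EE09F
k_1 = rotl(K, (1*1+17) mod 24) = rotl(K, 18) = 0xDDC13E
k_2 = rotl(K, (1*2+17) mod 24) = rotl(K, 19) = 0xBB827D
k_3 = rotl(K, (1*3+17) mod 24) = rotl(K, 20) = 0x7704FB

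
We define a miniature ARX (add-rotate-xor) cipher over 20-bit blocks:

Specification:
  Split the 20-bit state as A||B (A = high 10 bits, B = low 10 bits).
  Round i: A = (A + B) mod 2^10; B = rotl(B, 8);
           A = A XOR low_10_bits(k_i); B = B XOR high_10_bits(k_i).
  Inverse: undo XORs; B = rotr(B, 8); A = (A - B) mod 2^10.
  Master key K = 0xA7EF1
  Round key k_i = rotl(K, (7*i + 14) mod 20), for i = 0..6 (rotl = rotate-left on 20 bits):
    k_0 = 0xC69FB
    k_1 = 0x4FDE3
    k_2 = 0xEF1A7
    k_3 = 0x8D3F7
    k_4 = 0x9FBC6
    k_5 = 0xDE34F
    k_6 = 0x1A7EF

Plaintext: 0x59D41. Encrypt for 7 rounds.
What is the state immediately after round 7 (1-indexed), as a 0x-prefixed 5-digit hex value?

s_0 = plaintext = 0x59D41
s_1 = Round(s_0, k_0) = 0xD4E4A
s_2 = Round(s_1, k_1) = 0x1FBAD
s_3 = Round(s_2, k_2) = 0x63257
s_4 = Round(s_3, k_3) = 0x051A1
s_5 = Round(s_4, k_4) = 0x9CF16
s_6 = Round(s_5, k_5) = 0xB19BD
s_7 = Round(s_6, k_6) = 0xDB106

0xDB106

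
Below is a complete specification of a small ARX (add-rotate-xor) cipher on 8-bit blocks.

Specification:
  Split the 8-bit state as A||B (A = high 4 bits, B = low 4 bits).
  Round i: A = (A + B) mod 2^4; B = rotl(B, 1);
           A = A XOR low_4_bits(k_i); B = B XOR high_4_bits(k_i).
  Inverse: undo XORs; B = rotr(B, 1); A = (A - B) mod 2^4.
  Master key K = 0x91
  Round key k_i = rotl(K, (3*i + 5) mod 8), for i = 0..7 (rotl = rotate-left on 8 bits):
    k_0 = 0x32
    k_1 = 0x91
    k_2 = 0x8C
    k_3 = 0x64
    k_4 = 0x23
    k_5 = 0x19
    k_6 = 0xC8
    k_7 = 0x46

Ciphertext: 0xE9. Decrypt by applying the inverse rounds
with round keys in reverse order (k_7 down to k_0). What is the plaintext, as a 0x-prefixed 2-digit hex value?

s_0 = ciphertext = 0xE9
s_1 = InvRound(s_0, k_7) = 0xAE
s_2 = InvRound(s_1, k_6) = 0x11
s_3 = InvRound(s_2, k_5) = 0x80
s_4 = InvRound(s_3, k_4) = 0xA1
s_5 = InvRound(s_4, k_3) = 0x3B
s_6 = InvRound(s_5, k_2) = 0x69
s_7 = InvRound(s_6, k_1) = 0x70
s_8 = InvRound(s_7, k_0) = 0xC9

0xC9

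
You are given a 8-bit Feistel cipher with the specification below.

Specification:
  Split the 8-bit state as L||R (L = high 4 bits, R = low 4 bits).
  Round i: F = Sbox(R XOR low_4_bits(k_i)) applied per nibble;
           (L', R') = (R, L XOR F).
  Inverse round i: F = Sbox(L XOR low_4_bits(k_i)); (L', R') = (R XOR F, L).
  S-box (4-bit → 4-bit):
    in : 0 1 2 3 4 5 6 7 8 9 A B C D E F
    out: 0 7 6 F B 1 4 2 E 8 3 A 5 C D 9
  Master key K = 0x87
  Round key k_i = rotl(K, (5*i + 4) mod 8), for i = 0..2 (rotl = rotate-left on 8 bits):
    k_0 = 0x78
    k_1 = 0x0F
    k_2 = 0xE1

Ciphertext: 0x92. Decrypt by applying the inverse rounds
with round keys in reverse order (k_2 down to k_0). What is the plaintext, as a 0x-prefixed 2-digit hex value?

s_0 = ciphertext = 0x92
s_1 = InvRound(s_0, k_2) = 0xC9
s_2 = InvRound(s_1, k_1) = 0x6C
s_3 = InvRound(s_2, k_0) = 0x16

0x16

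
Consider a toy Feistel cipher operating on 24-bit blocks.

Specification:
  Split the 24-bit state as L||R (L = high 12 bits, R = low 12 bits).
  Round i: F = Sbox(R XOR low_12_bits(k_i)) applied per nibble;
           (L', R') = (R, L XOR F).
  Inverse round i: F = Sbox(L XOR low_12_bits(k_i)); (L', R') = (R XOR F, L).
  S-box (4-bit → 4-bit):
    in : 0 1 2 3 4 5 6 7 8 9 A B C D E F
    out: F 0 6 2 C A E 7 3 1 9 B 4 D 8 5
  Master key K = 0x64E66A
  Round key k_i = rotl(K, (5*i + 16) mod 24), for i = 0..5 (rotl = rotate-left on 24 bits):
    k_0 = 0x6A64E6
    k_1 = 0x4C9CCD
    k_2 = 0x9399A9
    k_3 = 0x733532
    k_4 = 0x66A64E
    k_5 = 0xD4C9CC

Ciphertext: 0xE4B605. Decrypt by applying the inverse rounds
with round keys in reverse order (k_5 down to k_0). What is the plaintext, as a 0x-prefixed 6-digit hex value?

0xDBC5CB

s_0 = ciphertext = 0xE4B605
s_1 = InvRound(s_0, k_5) = 0x132E4B
s_2 = InvRound(s_1, k_4) = 0x93F132
s_3 = InvRound(s_2, k_3) = 0x5CF93F
s_4 = InvRound(s_3, k_2) = 0xDD15CF
s_5 = InvRound(s_4, k_1) = 0x5CBDD1
s_6 = InvRound(s_5, k_0) = 0xDBC5CB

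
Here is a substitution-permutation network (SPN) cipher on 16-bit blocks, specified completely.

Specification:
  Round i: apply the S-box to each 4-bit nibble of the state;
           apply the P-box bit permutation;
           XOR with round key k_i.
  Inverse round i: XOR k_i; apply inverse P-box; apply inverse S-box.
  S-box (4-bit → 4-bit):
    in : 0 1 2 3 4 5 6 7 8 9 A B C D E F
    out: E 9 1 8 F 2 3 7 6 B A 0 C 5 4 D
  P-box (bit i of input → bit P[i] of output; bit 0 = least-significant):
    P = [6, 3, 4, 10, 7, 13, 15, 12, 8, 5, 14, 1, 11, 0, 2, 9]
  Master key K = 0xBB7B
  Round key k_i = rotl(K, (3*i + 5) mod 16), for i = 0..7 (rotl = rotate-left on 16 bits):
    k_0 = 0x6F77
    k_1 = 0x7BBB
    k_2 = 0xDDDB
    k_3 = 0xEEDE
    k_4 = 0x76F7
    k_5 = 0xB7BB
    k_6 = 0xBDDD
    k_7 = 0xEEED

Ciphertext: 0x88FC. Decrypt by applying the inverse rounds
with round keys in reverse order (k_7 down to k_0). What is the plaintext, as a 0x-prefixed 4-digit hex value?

s_0 = ciphertext = 0x88FC
s_1 = InvRound(s_0, k_7) = 0xAE5C
s_2 = InvRound(s_1, k_6) = 0xA21B
s_3 = InvRound(s_2, k_5) = 0xB613
s_4 = InvRound(s_3, k_4) = 0xE8D2
s_5 = InvRound(s_4, k_3) = 0xCBBA
s_6 = InvRound(s_5, k_2) = 0xA531
s_7 = InvRound(s_6, k_1) = 0x1CFA
s_8 = InvRound(s_7, k_0) = 0x0D95

0x0D95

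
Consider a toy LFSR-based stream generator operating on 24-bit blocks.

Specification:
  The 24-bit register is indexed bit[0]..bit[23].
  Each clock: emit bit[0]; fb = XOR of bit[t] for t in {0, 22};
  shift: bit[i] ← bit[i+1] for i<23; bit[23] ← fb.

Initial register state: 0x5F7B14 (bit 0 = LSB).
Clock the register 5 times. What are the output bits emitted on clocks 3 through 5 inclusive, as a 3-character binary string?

101

reg_0 = 0x5F7B14
clock 1: out=0, reg = 0xAFBD8A
clock 2: out=0, reg = 0x57DEC5
clock 3: out=1, reg = 0x2BEF62
clock 4: out=0, reg = 0x15F7B1
clock 5: out=1, reg = 0x8AFBD8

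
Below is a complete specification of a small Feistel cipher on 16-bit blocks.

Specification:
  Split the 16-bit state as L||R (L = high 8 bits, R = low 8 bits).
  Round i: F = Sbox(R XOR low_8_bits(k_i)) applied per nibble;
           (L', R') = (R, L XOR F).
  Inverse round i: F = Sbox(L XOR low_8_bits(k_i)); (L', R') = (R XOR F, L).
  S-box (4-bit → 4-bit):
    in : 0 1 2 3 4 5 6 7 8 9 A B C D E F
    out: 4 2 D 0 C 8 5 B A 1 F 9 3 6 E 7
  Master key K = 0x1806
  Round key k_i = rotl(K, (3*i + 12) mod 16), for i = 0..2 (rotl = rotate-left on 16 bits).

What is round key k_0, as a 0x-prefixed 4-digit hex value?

0x6180

K = 0x1806
k_0 = rotl(K, (3*0+12) mod 16) = rotl(K, 12) = 0x6180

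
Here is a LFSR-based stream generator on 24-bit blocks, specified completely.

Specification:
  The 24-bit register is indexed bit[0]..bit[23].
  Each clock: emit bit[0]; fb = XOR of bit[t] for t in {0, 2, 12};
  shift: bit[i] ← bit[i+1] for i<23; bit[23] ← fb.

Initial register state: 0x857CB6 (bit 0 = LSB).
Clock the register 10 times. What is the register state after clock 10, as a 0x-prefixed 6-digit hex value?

0xF3215F

reg_0 = 0x857CB6
clock 1: out=0, reg = 0x42BE5B
clock 2: out=1, reg = 0x215F2D
clock 3: out=1, reg = 0x90AF96
clock 4: out=0, reg = 0xC857CB
clock 5: out=1, reg = 0x642BE5
clock 6: out=1, reg = 0x3215F2
clock 7: out=0, reg = 0x990AF9
clock 8: out=1, reg = 0xCC857C
clock 9: out=0, reg = 0xE642BE
clock 10: out=0, reg = 0xF3215F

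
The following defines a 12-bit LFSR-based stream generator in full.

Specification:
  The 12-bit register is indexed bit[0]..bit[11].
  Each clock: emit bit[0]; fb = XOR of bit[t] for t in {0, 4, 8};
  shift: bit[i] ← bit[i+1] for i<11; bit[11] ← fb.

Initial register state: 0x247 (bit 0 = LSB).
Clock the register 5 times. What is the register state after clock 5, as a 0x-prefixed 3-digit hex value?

reg_0 = 0x247
clock 1: out=1, reg = 0x923
clock 2: out=1, reg = 0x491
clock 3: out=1, reg = 0x248
clock 4: out=0, reg = 0x124
clock 5: out=0, reg = 0x892

0x892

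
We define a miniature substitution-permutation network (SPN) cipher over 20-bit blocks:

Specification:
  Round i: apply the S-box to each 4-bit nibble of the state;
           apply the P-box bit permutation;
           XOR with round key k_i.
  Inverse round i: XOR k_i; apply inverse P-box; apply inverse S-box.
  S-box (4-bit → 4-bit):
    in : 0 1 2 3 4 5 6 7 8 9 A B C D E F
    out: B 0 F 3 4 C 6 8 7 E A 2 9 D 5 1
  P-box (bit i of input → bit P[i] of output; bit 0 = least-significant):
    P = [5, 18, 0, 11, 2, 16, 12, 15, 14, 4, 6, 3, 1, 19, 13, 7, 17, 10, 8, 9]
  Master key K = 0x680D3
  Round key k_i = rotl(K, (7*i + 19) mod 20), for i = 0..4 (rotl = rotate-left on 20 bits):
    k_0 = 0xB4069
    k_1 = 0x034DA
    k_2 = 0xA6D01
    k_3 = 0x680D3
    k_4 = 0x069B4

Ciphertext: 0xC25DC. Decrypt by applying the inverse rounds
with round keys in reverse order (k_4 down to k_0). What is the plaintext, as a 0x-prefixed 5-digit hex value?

0x83BA6

s_0 = ciphertext = 0xC25DC
s_1 = InvRound(s_0, k_4) = 0xBBD10
s_2 = InvRound(s_1, k_3) = 0x62469
s_3 = InvRound(s_2, k_2) = 0x4BD10
s_4 = InvRound(s_3, k_1) = 0x4C57A
s_5 = InvRound(s_4, k_0) = 0x83BA6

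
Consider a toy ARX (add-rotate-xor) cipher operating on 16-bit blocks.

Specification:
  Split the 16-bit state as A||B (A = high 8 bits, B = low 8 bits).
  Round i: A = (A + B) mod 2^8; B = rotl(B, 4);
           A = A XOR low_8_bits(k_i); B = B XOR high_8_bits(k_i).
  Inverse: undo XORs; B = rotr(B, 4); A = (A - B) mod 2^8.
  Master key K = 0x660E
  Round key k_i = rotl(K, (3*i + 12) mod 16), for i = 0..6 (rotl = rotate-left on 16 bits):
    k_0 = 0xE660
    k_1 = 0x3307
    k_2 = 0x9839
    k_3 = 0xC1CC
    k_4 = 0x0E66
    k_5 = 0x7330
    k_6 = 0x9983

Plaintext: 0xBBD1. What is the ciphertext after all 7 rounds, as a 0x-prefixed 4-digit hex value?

s_0 = plaintext = 0xBBD1
s_1 = Round(s_0, k_0) = 0xECFB
s_2 = Round(s_1, k_1) = 0xE08C
s_3 = Round(s_2, k_2) = 0x5550
s_4 = Round(s_3, k_3) = 0x69C4
s_5 = Round(s_4, k_4) = 0x4B42
s_6 = Round(s_5, k_5) = 0xBD57
s_7 = Round(s_6, k_6) = 0x97EC

0x97EC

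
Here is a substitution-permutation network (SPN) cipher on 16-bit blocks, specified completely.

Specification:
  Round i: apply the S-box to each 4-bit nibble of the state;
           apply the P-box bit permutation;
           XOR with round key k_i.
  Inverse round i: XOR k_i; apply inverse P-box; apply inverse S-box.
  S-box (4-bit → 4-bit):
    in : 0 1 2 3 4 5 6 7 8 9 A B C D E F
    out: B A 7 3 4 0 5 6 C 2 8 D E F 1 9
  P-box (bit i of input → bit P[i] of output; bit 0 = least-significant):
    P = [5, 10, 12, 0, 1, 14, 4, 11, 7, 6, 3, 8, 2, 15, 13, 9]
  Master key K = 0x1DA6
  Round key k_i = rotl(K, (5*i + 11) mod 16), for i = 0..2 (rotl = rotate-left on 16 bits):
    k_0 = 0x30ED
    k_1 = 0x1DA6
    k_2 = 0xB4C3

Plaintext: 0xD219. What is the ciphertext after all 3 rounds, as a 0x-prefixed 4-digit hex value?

0xF34C

s_0 = plaintext = 0xD219
s_1 = Round(s_0, k_0) = 0xDE21
s_2 = Round(s_1, k_1) = 0xFB31
s_3 = Round(s_2, k_2) = 0xF34C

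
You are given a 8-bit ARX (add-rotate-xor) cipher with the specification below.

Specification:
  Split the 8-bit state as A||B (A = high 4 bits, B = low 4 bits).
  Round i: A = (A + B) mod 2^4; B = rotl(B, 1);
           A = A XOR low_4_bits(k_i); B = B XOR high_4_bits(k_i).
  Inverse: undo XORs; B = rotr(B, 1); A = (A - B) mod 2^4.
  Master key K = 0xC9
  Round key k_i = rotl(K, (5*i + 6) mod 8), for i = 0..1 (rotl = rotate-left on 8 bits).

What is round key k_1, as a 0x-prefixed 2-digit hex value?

K = 0xC9
k_0 = rotl(K, (5*0+6) mod 8) = rotl(K, 6) = 0x72
k_1 = rotl(K, (5*1+6) mod 8) = rotl(K, 3) = 0x4E

0x4E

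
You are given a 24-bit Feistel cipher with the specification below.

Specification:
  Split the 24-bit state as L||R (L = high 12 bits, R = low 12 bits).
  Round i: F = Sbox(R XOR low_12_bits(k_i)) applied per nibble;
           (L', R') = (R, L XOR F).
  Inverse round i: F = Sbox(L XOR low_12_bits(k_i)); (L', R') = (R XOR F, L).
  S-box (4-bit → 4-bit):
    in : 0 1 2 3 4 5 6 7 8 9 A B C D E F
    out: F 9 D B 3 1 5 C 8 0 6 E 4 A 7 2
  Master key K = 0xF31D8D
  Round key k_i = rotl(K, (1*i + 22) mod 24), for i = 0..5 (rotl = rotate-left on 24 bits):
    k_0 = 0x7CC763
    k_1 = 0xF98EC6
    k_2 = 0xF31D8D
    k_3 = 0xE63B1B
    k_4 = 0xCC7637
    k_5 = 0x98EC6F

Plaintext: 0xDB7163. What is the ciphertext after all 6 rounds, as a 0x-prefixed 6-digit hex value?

s_0 = plaintext = 0xDB7163
s_1 = Round(s_0, k_0) = 0x163848
s_2 = Round(s_1, k_1) = 0x8484E4
s_3 = Round(s_2, k_2) = 0x4E4818
s_4 = Round(s_3, k_3) = 0x818F1F
s_5 = Round(s_4, k_4) = 0xF1F8C0
s_6 = Round(s_5, k_5) = 0x8C0C7D

0x8C0C7D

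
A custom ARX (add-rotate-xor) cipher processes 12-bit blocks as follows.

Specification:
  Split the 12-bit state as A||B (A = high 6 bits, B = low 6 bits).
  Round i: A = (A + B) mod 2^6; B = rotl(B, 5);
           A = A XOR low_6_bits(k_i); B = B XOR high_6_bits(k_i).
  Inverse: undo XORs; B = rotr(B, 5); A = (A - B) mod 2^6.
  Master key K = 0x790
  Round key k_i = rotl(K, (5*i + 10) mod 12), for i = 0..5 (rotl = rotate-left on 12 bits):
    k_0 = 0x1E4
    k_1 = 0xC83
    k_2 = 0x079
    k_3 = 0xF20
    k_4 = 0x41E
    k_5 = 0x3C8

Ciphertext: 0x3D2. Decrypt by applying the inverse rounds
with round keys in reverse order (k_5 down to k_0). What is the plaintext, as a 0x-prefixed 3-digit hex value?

0xB97

s_0 = ciphertext = 0x3D2
s_1 = InvRound(s_0, k_5) = 0x37A
s_2 = InvRound(s_1, k_4) = 0xF95
s_3 = InvRound(s_2, k_3) = 0x2D3
s_4 = InvRound(s_3, k_2) = 0x3A4
s_5 = InvRound(s_4, k_1) = 0x86C
s_6 = InvRound(s_5, k_0) = 0xB97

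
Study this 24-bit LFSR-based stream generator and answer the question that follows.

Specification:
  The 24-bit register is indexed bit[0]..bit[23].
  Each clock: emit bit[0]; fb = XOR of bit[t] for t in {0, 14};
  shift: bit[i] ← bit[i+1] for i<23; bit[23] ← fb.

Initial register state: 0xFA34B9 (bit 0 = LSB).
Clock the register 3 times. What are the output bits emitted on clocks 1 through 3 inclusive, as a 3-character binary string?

reg_0 = 0xFA34B9
clock 1: out=1, reg = 0xFD1A5C
clock 2: out=0, reg = 0x7E8D2E
clock 3: out=0, reg = 0x3F4697

100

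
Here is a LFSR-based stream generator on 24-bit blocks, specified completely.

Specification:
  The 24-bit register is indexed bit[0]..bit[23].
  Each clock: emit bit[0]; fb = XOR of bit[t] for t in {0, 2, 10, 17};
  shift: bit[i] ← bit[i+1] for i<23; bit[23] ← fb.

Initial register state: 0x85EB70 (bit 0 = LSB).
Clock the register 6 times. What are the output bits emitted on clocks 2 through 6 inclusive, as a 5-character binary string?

00011

reg_0 = 0x85EB70
clock 1: out=0, reg = 0x42F5B8
clock 2: out=0, reg = 0x217ADC
clock 3: out=0, reg = 0x90BD6E
clock 4: out=0, reg = 0x485EB7
clock 5: out=1, reg = 0xA42F5B
clock 6: out=1, reg = 0x5217AD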